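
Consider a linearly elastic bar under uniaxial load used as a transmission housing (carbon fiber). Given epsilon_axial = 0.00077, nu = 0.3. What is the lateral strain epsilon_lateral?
Model: a linearly elastic bar under uniaxial load, so epsilon_lateral = -nu·epsilon_axial.
Substitute:
  epsilon_lateral = -(0.3 × 0.00077)
  epsilon_lateral = -0.000231
Final answer: epsilon_lateral = -0.000231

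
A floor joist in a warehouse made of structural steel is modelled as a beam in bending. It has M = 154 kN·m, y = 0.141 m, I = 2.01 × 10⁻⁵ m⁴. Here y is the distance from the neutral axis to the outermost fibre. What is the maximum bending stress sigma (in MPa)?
Model: a beam in bending, so sigma = (M·y) / I.
Convert to SI units:
  M = 154 kN·m = 154000 N·m
Substitute:
  sigma = (154000 × 0.141) / (2.01 × 10⁻⁵)
  sigma = 1.08 × 10⁹ Pa
Convert: sigma = 1.08 × 10⁹ Pa = 1080 MPa
Final answer: sigma = 1080 MPa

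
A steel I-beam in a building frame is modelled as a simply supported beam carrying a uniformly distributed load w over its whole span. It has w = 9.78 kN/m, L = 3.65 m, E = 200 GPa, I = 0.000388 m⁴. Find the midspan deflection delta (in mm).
Model: a simply supported beam carrying a uniformly distributed load w over its whole span, so delta = (5·w·L^4) / (384·E·I).
Convert to SI units:
  w = 9.78 kN/m = 9780 N/m
  E = 200 GPa = 2 × 10¹¹ Pa
Substitute:
  delta = (5 × 9780 × 3.65^4) / (384 × (2 × 10¹¹) × 0.000388)
  delta = 0.0002913 m
Convert: delta = 0.0002913 m = 0.2913 mm
Final answer: delta = 0.2913 mm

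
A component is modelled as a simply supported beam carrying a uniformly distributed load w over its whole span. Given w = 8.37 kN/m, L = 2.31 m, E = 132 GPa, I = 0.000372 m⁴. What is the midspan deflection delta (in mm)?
Model: a simply supported beam carrying a uniformly distributed load w over its whole span, so delta = (5·w·L^4) / (384·E·I).
Convert to SI units:
  w = 8.37 kN/m = 8370 N/m
  E = 132 GPa = 1.32 × 10¹¹ Pa
Substitute:
  delta = (5 × 8370 × 2.31^4) / (384 × (1.32 × 10¹¹) × 0.000372)
  delta = 6.32 × 10⁻⁵ m
Convert: delta = 6.32 × 10⁻⁵ m = 0.0632 mm
Final answer: delta = 0.0632 mm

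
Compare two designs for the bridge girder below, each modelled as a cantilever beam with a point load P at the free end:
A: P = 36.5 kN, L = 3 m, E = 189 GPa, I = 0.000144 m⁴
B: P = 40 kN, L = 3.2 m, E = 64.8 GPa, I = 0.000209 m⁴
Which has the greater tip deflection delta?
Model: a cantilever beam with a point load P at the free end, so delta = (P·L^3) / (3·E·I) (SI units).
  A: delta = (36500 × 3^3) / (3 × (1.89 × 10¹¹) × 0.000144) = 0.01207 m = 12.07 mm
  B: delta = (40000 × 3.2^3) / (3 × (6.48 × 10¹⁰) × 0.000209) = 0.03226 m = 32.26 mm
32.26 mm > 12.07 mm, so B is larger.
Final answer: B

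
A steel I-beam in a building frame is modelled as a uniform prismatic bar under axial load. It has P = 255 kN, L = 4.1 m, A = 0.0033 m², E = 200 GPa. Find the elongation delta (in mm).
Model: a uniform prismatic bar under axial load, so delta = (P·L) / (A·E).
Convert to SI units:
  P = 255 kN = 255000 N
  E = 200 GPa = 2 × 10¹¹ Pa
Substitute:
  delta = (255000 × 4.1) / (0.0033 × (2 × 10¹¹))
  delta = 0.001584 m
Convert: delta = 0.001584 m = 1.584 mm
Final answer: delta = 1.584 mm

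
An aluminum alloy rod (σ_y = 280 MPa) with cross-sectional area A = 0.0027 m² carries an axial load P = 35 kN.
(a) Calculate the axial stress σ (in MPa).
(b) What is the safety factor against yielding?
(a) Axial stress σ = P/A. Convert P = 35 kN = 35000 N.
  σ = 35000 / 0.0027 = 1.296 × 10⁷ Pa = 12.96 MPa
(b) Safety factor SF = σ_y/σ = 280 / 12.96 = 21.6
Final answer: (a) σ = 12.96 MPa, (b) SF = 21.6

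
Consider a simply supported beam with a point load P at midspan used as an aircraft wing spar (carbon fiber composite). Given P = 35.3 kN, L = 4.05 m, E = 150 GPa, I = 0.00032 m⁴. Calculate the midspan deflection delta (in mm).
Model: a simply supported beam with a point load P at midspan, so delta = (P·L^3) / (48·E·I).
Convert to SI units:
  P = 35.3 kN = 35300 N
  E = 150 GPa = 1.5 × 10¹¹ Pa
Substitute:
  delta = (35300 × 4.05^3) / (48 × (1.5 × 10¹¹) × 0.00032)
  delta = 0.001018 m
Convert: delta = 0.001018 m = 1.018 mm
Final answer: delta = 1.018 mm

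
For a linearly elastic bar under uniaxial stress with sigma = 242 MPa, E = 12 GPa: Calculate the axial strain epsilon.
Model: a linearly elastic bar under uniaxial stress, so epsilon = sigma / E.
Convert to SI units:
  sigma = 242 MPa = 2.42 × 10⁸ Pa
  E = 12 GPa = 1.2 × 10¹⁰ Pa
Substitute:
  epsilon = (2.42 × 10⁸) / (1.2 × 10¹⁰)
  epsilon = 0.02017
Final answer: epsilon = 0.02017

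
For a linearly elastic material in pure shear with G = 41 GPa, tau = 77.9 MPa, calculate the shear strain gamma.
Model: a linearly elastic material in pure shear, so tau = G·gamma.
Solve for gamma: gamma = tau / G.
Convert to SI units:
  G = 41 GPa = 4.1 × 10¹⁰ Pa
  tau = 77.9 MPa = 7.79 × 10⁷ Pa
Substitute:
  gamma = (7.79 × 10⁷) / (4.1 × 10¹⁰)
  gamma = 0.0019
Final answer: gamma = 0.0019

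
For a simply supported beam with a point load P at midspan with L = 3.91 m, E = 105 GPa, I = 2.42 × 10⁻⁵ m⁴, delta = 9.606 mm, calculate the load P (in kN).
Model: a simply supported beam with a point load P at midspan, so delta = (P·L^3) / (48·E·I).
Solve for P: P = (48·delta·E·I) / L^3.
Convert to SI units:
  E = 105 GPa = 1.05 × 10¹¹ Pa
  delta = 9.606 mm = 0.009606 m
Substitute:
  P = (48 × 0.009606 × (1.05 × 10¹¹) × (2.42 × 10⁻⁵)) / 3.91^3
  P = 19600 N
Convert: P = 19600 N = 19.6 kN
Final answer: P = 19.6 kN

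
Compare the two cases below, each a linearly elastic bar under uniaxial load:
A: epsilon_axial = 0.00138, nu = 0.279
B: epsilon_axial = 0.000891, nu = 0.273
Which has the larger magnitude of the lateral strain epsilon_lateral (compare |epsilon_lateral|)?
Model: a linearly elastic bar under uniaxial load, so epsilon_lateral = -nu·epsilon_axial (SI units).
  A: epsilon_lateral = -(0.279 × 0.00138) = -0.000385
  B: epsilon_lateral = -(0.273 × 0.000891) = -0.0002432
|epsilon_lateral|: A = 0.000385, B = 0.0002432, so A is larger in magnitude.
Final answer: A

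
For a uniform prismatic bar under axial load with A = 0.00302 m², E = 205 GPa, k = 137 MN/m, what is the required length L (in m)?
Model: a uniform prismatic bar under axial load, so k = (A·E) / L.
Solve for L: L = (A·E) / k.
Convert to SI units:
  E = 205 GPa = 2.05 × 10¹¹ Pa
  k = 137 MN/m = 1.37 × 10⁸ N/m
Substitute:
  L = (0.00302 × (2.05 × 10¹¹)) / (1.37 × 10⁸)
  L = 4.519 m
Final answer: L = 4.519 m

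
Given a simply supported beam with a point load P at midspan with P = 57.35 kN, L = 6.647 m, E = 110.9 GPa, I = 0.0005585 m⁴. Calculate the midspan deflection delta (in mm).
Model: a simply supported beam with a point load P at midspan, so delta = (P·L^3) / (48·E·I).
Convert to SI units:
  P = 57.35 kN = 57350 N
  E = 110.9 GPa = 1.109 × 10¹¹ Pa
Substitute:
  delta = (57350 × 6.647^3) / (48 × (1.109 × 10¹¹) × 0.0005585)
  delta = 0.005665 m
Convert: delta = 0.005665 m = 5.665 mm
Final answer: delta = 5.665 mm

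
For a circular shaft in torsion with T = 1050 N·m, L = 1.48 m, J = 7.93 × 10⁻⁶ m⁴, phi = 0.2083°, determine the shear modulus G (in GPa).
Model: a circular shaft in torsion, so phi = (T·L) / (G·J).
Solve for G: G = (T·L) / (phi·J).
Convert to SI units:
  phi = 0.2083° = 0.003636 rad
Substitute:
  G = (1050 × 1.48) / (0.003636 × (7.93 × 10⁻⁶))
  G = 5.39 × 10¹⁰ Pa
Convert: G = 5.39 × 10¹⁰ Pa = 53.9 GPa
Final answer: G = 53.9 GPa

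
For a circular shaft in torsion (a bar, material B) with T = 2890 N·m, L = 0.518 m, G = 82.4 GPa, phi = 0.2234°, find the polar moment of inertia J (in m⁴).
Model: a circular shaft in torsion, so phi = (T·L) / (G·J).
Solve for J: J = (T·L) / (phi·G).
Convert to SI units:
  G = 82.4 GPa = 8.24 × 10¹⁰ Pa
  phi = 0.2234° = 0.003899 rad
Substitute:
  J = (2890 × 0.518) / (0.003899 × (8.24 × 10¹⁰))
  J = 4.66 × 10⁻⁶ m⁴
Final answer: J = 4.66 × 10⁻⁶ m⁴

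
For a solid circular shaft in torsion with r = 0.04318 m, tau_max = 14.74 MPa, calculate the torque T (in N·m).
Model: a solid circular shaft in torsion, so tau_max = (2·T) / (π·r^3).
Solve for T: T = (π·tau_max·r^3) / 2.
Convert to SI units:
  tau_max = 14.74 MPa = 1.474 × 10⁷ Pa
Substitute:
  T = (π × (1.474 × 10⁷) × 0.04318^3) / 2
  T = 1864 N·m
Final answer: T = 1864 N·m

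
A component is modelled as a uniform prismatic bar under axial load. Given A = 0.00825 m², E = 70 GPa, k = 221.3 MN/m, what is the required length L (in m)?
Model: a uniform prismatic bar under axial load, so k = (A·E) / L.
Solve for L: L = (A·E) / k.
Convert to SI units:
  E = 70 GPa = 7 × 10¹⁰ Pa
  k = 221.3 MN/m = 2.213 × 10⁸ N/m
Substitute:
  L = (0.00825 × (7 × 10¹⁰)) / (2.213 × 10⁸)
  L = 2.61 m
Final answer: L = 2.61 m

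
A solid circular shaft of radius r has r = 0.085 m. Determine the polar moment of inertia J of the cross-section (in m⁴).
Model: a solid circular shaft of radius r, so J = (π·r^4) / 2.
Substitute:
  J = (π × 0.085^4) / 2
  J = 8.2 × 10⁻⁵ m⁴
Final answer: J = 8.2 × 10⁻⁵ m⁴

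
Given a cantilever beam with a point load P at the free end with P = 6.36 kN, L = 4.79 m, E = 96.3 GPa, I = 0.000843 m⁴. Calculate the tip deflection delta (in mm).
Model: a cantilever beam with a point load P at the free end, so delta = (P·L^3) / (3·E·I).
Convert to SI units:
  P = 6.36 kN = 6360 N
  E = 96.3 GPa = 9.63 × 10¹⁰ Pa
Substitute:
  delta = (6360 × 4.79^3) / (3 × (9.63 × 10¹⁰) × 0.000843)
  delta = 0.00287 m
Convert: delta = 0.00287 m = 2.87 mm
Final answer: delta = 2.87 mm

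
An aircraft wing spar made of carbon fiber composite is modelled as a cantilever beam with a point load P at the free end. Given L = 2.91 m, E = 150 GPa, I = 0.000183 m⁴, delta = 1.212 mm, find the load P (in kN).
Model: a cantilever beam with a point load P at the free end, so delta = (P·L^3) / (3·E·I).
Solve for P: P = (3·delta·E·I) / L^3.
Convert to SI units:
  E = 150 GPa = 1.5 × 10¹¹ Pa
  delta = 1.212 mm = 0.001212 m
Substitute:
  P = (3 × 0.001212 × (1.5 × 10¹¹) × 0.000183) / 2.91^3
  P = 4050 N
Convert: P = 4050 N = 4.05 kN
Final answer: P = 4.05 kN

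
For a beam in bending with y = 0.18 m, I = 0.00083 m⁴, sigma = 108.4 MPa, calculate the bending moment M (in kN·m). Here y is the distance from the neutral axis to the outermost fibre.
Model: a beam in bending, so sigma = (M·y) / I.
Solve for M: M = (sigma·I) / y.
Convert to SI units:
  sigma = 108.4 MPa = 1.084 × 10⁸ Pa
Substitute:
  M = ((1.084 × 10⁸) × 0.00083) / 0.18
  M = 499800 N·m
Convert: M = 499800 N·m = 499.8 kN·m
Final answer: M = 499.8 kN·m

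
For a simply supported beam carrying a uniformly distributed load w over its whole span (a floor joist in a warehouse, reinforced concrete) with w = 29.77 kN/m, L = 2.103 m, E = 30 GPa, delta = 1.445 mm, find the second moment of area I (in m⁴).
Model: a simply supported beam carrying a uniformly distributed load w over its whole span, so delta = (5·w·L^4) / (384·E·I).
Solve for I: I = (5·w·L^4) / (384·delta·E).
Convert to SI units:
  w = 29.77 kN/m = 29770 N/m
  E = 30 GPa = 3 × 10¹⁰ Pa
  delta = 1.445 mm = 0.001445 m
Substitute:
  I = (5 × 29770 × 2.103^4) / (384 × 0.001445 × (3 × 10¹⁰))
  I = 0.0001749 m⁴
Final answer: I = 0.0001749 m⁴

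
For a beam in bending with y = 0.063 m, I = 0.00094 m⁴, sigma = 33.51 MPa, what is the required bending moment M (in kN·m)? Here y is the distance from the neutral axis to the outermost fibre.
Model: a beam in bending, so sigma = (M·y) / I.
Solve for M: M = (sigma·I) / y.
Convert to SI units:
  sigma = 33.51 MPa = 3.351 × 10⁷ Pa
Substitute:
  M = ((3.351 × 10⁷) × 0.00094) / 0.063
  M = 500000 N·m
Convert: M = 500000 N·m = 500 kN·m
Final answer: M = 500 kN·m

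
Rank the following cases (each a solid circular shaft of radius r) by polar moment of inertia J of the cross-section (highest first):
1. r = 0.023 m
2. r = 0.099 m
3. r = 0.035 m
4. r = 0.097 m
Model: a solid circular shaft of radius r, so J = (π·r^4) / 2 (SI units).
  Case 1: J = (π × 0.023^4) / 2 = 4.396 × 10⁻⁷ m⁴
  Case 2: J = (π × 0.099^4) / 2 = 0.0001509 m⁴
  Case 3: J = (π × 0.035^4) / 2 = 2.357 × 10⁻⁶ m⁴
  Case 4: J = (π × 0.097^4) / 2 = 0.0001391 m⁴
Ordering: 0.0001509 m⁴ (case 2) > 0.0001391 m⁴ (case 4) > 2.357 × 10⁻⁶ m⁴ (case 3) > 4.396 × 10⁻⁷ m⁴ (case 1)
Final answer: 2, 4, 3, 1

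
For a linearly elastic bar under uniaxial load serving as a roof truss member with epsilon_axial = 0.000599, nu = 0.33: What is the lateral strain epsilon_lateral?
Model: a linearly elastic bar under uniaxial load, so epsilon_lateral = -nu·epsilon_axial.
Substitute:
  epsilon_lateral = -(0.33 × 0.000599)
  epsilon_lateral = -0.0001977
Final answer: epsilon_lateral = -0.0001977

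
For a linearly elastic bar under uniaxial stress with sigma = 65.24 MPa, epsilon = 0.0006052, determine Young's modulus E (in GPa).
Model: a linearly elastic bar under uniaxial stress, so epsilon = sigma / E.
Solve for E: E = sigma / epsilon.
Convert to SI units:
  sigma = 65.24 MPa = 6.524 × 10⁷ Pa
Substitute:
  E = (6.524 × 10⁷) / 0.0006052
  E = 1.078 × 10¹¹ Pa
Convert: E = 1.078 × 10¹¹ Pa = 107.8 GPa
Final answer: E = 107.8 GPa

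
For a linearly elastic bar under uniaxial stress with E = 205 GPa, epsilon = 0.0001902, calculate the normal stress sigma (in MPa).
Model: a linearly elastic bar under uniaxial stress, so epsilon = sigma / E.
Solve for sigma: sigma = epsilon·E.
Convert to SI units:
  E = 205 GPa = 2.05 × 10¹¹ Pa
Substitute:
  sigma = 0.0001902 × (2.05 × 10¹¹)
  sigma = 3.899 × 10⁷ Pa
Convert: sigma = 3.899 × 10⁷ Pa = 38.99 MPa
Final answer: sigma = 38.99 MPa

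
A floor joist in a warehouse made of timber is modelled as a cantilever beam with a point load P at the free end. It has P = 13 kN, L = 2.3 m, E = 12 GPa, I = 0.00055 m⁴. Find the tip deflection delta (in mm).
Model: a cantilever beam with a point load P at the free end, so delta = (P·L^3) / (3·E·I).
Convert to SI units:
  P = 13 kN = 13000 N
  E = 12 GPa = 1.2 × 10¹⁰ Pa
Substitute:
  delta = (13000 × 2.3^3) / (3 × (1.2 × 10¹⁰) × 0.00055)
  delta = 0.007988 m
Convert: delta = 0.007988 m = 7.988 mm
Final answer: delta = 7.988 mm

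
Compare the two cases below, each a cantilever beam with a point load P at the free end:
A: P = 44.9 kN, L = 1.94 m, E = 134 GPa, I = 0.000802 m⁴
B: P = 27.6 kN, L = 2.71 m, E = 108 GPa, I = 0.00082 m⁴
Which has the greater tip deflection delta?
Model: a cantilever beam with a point load P at the free end, so delta = (P·L^3) / (3·E·I) (SI units).
  A: delta = (44900 × 1.94^3) / (3 × (1.34 × 10¹¹) × 0.000802) = 0.001017 m = 1.017 mm
  B: delta = (27600 × 2.71^3) / (3 × (1.08 × 10¹¹) × 0.00082) = 0.002068 m = 2.068 mm
2.068 mm > 1.017 mm, so B is larger.
Final answer: B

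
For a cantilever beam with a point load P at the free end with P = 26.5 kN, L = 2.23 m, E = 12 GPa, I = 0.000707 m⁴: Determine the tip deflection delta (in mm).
Model: a cantilever beam with a point load P at the free end, so delta = (P·L^3) / (3·E·I).
Convert to SI units:
  P = 26.5 kN = 26500 N
  E = 12 GPa = 1.2 × 10¹⁰ Pa
Substitute:
  delta = (26500 × 2.23^3) / (3 × (1.2 × 10¹⁰) × 0.000707)
  delta = 0.01155 m
Convert: delta = 0.01155 m = 11.55 mm
Final answer: delta = 11.55 mm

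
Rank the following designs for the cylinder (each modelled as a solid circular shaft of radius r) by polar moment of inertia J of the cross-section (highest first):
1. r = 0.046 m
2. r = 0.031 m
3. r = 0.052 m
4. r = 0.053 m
Model: a solid circular shaft of radius r, so J = (π·r^4) / 2 (SI units).
  Case 1: J = (π × 0.046^4) / 2 = 7.033 × 10⁻⁶ m⁴
  Case 2: J = (π × 0.031^4) / 2 = 1.451 × 10⁻⁶ m⁴
  Case 3: J = (π × 0.052^4) / 2 = 1.149 × 10⁻⁵ m⁴
  Case 4: J = (π × 0.053^4) / 2 = 1.239 × 10⁻⁵ m⁴
Ordering: 1.239 × 10⁻⁵ m⁴ (case 4) > 1.149 × 10⁻⁵ m⁴ (case 3) > 7.033 × 10⁻⁶ m⁴ (case 1) > 1.451 × 10⁻⁶ m⁴ (case 2)
Final answer: 4, 3, 1, 2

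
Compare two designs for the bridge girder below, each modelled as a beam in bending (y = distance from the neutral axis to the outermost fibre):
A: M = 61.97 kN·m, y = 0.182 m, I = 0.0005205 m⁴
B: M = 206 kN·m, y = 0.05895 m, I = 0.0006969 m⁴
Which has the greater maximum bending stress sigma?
Model: a beam in bending (y = distance from the neutral axis to the outermost fibre), so sigma = (M·y) / I (SI units).
  A: sigma = (61970 × 0.182) / 0.0005205 = 2.167 × 10⁷ Pa = 21.67 MPa
  B: sigma = (206000 × 0.05895) / 0.0006969 = 1.743 × 10⁷ Pa = 17.43 MPa
21.67 MPa > 17.43 MPa, so A is larger.
Final answer: A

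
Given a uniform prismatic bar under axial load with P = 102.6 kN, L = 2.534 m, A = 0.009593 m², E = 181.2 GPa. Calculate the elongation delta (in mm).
Model: a uniform prismatic bar under axial load, so delta = (P·L) / (A·E).
Convert to SI units:
  P = 102.6 kN = 102600 N
  E = 181.2 GPa = 1.812 × 10¹¹ Pa
Substitute:
  delta = (102600 × 2.534) / (0.009593 × (1.812 × 10¹¹))
  delta = 0.0001496 m
Convert: delta = 0.0001496 m = 0.1496 mm
Final answer: delta = 0.1496 mm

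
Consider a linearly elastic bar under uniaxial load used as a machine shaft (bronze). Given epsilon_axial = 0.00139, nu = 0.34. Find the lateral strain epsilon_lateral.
Model: a linearly elastic bar under uniaxial load, so epsilon_lateral = -nu·epsilon_axial.
Substitute:
  epsilon_lateral = -(0.34 × 0.00139)
  epsilon_lateral = -0.0004726
Final answer: epsilon_lateral = -0.0004726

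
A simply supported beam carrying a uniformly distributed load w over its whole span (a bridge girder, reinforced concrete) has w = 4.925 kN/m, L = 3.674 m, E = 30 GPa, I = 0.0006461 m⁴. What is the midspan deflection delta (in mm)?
Model: a simply supported beam carrying a uniformly distributed load w over its whole span, so delta = (5·w·L^4) / (384·E·I).
Convert to SI units:
  w = 4.925 kN/m = 4925 N/m
  E = 30 GPa = 3 × 10¹⁰ Pa
Substitute:
  delta = (5 × 4925 × 3.674^4) / (384 × (3 × 10¹⁰) × 0.0006461)
  delta = 0.0006028 m
Convert: delta = 0.0006028 m = 0.6028 mm
Final answer: delta = 0.6028 mm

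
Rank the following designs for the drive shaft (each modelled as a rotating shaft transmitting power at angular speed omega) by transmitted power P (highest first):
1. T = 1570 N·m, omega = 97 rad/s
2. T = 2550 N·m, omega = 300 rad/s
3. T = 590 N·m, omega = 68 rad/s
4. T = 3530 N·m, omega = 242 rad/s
Model: a rotating shaft transmitting power at angular speed omega, so P = T·omega (SI units).
  Case 1: P = 1570 × 97 = 152300 W = 152.3 kW
  Case 2: P = 2550 × 300 = 765000 W = 765 kW
  Case 3: P = 590 × 68 = 40120 W = 40.12 kW
  Case 4: P = 3530 × 242 = 854300 W = 854.3 kW
Ordering: 854.3 kW (case 4) > 765 kW (case 2) > 152.3 kW (case 1) > 40.12 kW (case 3)
Final answer: 4, 2, 1, 3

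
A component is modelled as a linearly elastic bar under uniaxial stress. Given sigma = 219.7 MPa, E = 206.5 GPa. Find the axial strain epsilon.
Model: a linearly elastic bar under uniaxial stress, so epsilon = sigma / E.
Convert to SI units:
  sigma = 219.7 MPa = 2.197 × 10⁸ Pa
  E = 206.5 GPa = 2.065 × 10¹¹ Pa
Substitute:
  epsilon = (2.197 × 10⁸) / (2.065 × 10¹¹)
  epsilon = 0.001064
Final answer: epsilon = 0.001064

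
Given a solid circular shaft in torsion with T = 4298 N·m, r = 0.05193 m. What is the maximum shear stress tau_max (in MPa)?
Model: a solid circular shaft in torsion, so tau_max = (2·T) / (π·r^3).
Substitute:
  tau_max = (2 × 4298) / (π × 0.05193^3)
  tau_max = 1.954 × 10⁷ Pa
Convert: tau_max = 1.954 × 10⁷ Pa = 19.54 MPa
Final answer: tau_max = 19.54 MPa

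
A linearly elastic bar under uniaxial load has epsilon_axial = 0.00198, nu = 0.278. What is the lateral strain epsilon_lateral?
Model: a linearly elastic bar under uniaxial load, so epsilon_lateral = -nu·epsilon_axial.
Substitute:
  epsilon_lateral = -(0.278 × 0.00198)
  epsilon_lateral = -0.0005504
Final answer: epsilon_lateral = -0.0005504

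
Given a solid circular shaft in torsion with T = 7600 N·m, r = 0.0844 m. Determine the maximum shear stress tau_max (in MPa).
Model: a solid circular shaft in torsion, so tau_max = (2·T) / (π·r^3).
Substitute:
  tau_max = (2 × 7600) / (π × 0.0844^3)
  tau_max = 8.048 × 10⁶ Pa
Convert: tau_max = 8.048 × 10⁶ Pa = 8.048 MPa
Final answer: tau_max = 8.048 MPa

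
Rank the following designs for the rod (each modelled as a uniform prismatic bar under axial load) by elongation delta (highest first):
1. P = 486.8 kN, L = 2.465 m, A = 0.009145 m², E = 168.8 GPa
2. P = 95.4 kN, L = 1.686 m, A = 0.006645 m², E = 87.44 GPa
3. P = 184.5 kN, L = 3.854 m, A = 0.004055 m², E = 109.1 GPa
Model: a uniform prismatic bar under axial load, so delta = (P·L) / (A·E) (SI units).
  Case 1: delta = (486800 × 2.465) / (0.009145 × (1.688 × 10¹¹)) = 0.0007773 m = 0.7773 mm
  Case 2: delta = (95400 × 1.686) / (0.006645 × (8.744 × 10¹⁰)) = 0.0002768 m = 0.2768 mm
  Case 3: delta = (184500 × 3.854) / (0.004055 × (1.091 × 10¹¹)) = 0.001607 m = 1.607 mm
Ordering: 1.607 mm (case 3) > 0.7773 mm (case 1) > 0.2768 mm (case 2)
Final answer: 3, 1, 2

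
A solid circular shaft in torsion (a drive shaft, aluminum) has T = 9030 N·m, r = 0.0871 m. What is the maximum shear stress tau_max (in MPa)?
Model: a solid circular shaft in torsion, so tau_max = (2·T) / (π·r^3).
Substitute:
  tau_max = (2 × 9030) / (π × 0.0871^3)
  tau_max = 8.7 × 10⁶ Pa
Convert: tau_max = 8.7 × 10⁶ Pa = 8.7 MPa
Final answer: tau_max = 8.7 MPa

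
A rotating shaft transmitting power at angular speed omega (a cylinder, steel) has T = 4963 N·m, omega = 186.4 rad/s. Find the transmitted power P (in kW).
Model: a rotating shaft transmitting power at angular speed omega, so P = T·omega.
Substitute:
  P = 4963 × 186.4
  P = 925100 W
Convert: P = 925100 W = 925.1 kW
Final answer: P = 925.1 kW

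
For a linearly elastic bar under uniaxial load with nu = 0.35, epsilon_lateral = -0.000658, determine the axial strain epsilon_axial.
Model: a linearly elastic bar under uniaxial load, so epsilon_lateral = -nu·epsilon_axial.
Solve for epsilon_axial: epsilon_axial = -epsilon_lateral / nu.
Substitute:
  epsilon_axial = -(-0.000658) / 0.35
  epsilon_axial = 0.00188
Final answer: epsilon_axial = 0.00188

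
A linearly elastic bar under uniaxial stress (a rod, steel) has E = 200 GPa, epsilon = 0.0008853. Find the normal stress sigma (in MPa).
Model: a linearly elastic bar under uniaxial stress, so sigma = E·epsilon.
Convert to SI units:
  E = 200 GPa = 2 × 10¹¹ Pa
Substitute:
  sigma = (2 × 10¹¹) × 0.0008853
  sigma = 1.771 × 10⁸ Pa
Convert: sigma = 1.771 × 10⁸ Pa = 177.1 MPa
Final answer: sigma = 177.1 MPa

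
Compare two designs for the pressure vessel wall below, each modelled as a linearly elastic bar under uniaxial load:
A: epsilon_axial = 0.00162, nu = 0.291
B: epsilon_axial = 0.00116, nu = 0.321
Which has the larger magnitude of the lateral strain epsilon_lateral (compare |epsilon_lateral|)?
Model: a linearly elastic bar under uniaxial load, so epsilon_lateral = -nu·epsilon_axial (SI units).
  A: epsilon_lateral = -(0.291 × 0.00162) = -0.0004714
  B: epsilon_lateral = -(0.321 × 0.00116) = -0.0003724
|epsilon_lateral|: A = 0.0004714, B = 0.0003724, so A is larger in magnitude.
Final answer: A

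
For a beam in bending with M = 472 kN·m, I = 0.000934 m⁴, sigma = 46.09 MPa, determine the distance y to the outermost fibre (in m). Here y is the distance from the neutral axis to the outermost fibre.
Model: a beam in bending, so sigma = (M·y) / I.
Solve for y: y = (sigma·I) / M.
Convert to SI units:
  M = 472 kN·m = 472000 N·m
  sigma = 46.09 MPa = 4.609 × 10⁷ Pa
Substitute:
  y = ((4.609 × 10⁷) × 0.000934) / 472000
  y = 0.0912 m
Final answer: y = 0.0912 m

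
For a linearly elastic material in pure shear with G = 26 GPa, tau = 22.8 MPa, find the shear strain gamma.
Model: a linearly elastic material in pure shear, so tau = G·gamma.
Solve for gamma: gamma = tau / G.
Convert to SI units:
  G = 26 GPa = 2.6 × 10¹⁰ Pa
  tau = 22.8 MPa = 2.28 × 10⁷ Pa
Substitute:
  gamma = (2.28 × 10⁷) / (2.6 × 10¹⁰)
  gamma = 0.0008769
Final answer: gamma = 0.0008769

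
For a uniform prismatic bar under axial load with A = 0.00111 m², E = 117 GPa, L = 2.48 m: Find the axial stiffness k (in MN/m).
Model: a uniform prismatic bar under axial load, so k = (A·E) / L.
Convert to SI units:
  E = 117 GPa = 1.17 × 10¹¹ Pa
Substitute:
  k = (0.00111 × (1.17 × 10¹¹)) / 2.48
  k = 5.237 × 10⁷ N/m
Convert: k = 5.237 × 10⁷ N/m = 52.37 MN/m
Final answer: k = 52.37 MN/m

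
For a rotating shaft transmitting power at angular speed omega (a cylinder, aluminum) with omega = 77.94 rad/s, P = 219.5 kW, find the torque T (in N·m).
Model: a rotating shaft transmitting power at angular speed omega, so P = T·omega.
Solve for T: T = P / omega.
Convert to SI units:
  P = 219.5 kW = 219500 W
Substitute:
  T = 219500 / 77.94
  T = 2816 N·m
Final answer: T = 2816 N·m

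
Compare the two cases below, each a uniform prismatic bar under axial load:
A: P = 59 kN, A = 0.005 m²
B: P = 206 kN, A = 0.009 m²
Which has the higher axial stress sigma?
Model: a uniform prismatic bar under axial load, so sigma = P / A (SI units).
  A: sigma = 59000 / 0.005 = 1.18 × 10⁷ Pa = 11.8 MPa
  B: sigma = 206000 / 0.009 = 2.289 × 10⁷ Pa = 22.89 MPa
22.89 MPa > 11.8 MPa, so B is larger.
Final answer: B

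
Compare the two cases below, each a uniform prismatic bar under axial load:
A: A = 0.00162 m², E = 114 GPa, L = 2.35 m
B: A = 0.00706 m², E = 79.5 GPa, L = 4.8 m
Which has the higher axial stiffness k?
Model: a uniform prismatic bar under axial load, so k = (A·E) / L (SI units).
  A: k = (0.00162 × (1.14 × 10¹¹)) / 2.35 = 7.859 × 10⁷ N/m = 78.59 MN/m
  B: k = (0.00706 × (7.95 × 10¹⁰)) / 4.8 = 1.169 × 10⁸ N/m = 116.9 MN/m
116.9 MN/m > 78.59 MN/m, so B is larger.
Final answer: B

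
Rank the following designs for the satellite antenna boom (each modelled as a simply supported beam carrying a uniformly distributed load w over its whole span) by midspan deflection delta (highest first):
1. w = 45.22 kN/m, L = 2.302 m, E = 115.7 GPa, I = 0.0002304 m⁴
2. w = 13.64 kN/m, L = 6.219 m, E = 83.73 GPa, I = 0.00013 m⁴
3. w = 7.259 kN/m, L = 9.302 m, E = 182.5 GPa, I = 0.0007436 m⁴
Model: a simply supported beam carrying a uniformly distributed load w over its whole span, so delta = (5·w·L^4) / (384·E·I) (SI units).
  Case 1: delta = (5 × 45220 × 2.302^4) / (384 × (1.157 × 10¹¹) × 0.0002304) = 0.0006203 m = 0.6203 mm
  Case 2: delta = (5 × 13640 × 6.219^4) / (384 × (8.373 × 10¹⁰) × 0.00013) = 0.02441 m = 24.41 mm
  Case 3: delta = (5 × 7259 × 9.302^4) / (384 × (1.825 × 10¹¹) × 0.0007436) = 0.005215 m = 5.215 mm
Ordering: 24.41 mm (case 2) > 5.215 mm (case 3) > 0.6203 mm (case 1)
Final answer: 2, 3, 1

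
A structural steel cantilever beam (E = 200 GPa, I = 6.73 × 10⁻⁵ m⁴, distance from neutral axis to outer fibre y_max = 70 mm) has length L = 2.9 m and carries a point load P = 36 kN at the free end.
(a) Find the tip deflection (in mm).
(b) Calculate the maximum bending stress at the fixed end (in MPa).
(a) Tip deflection of a cantilever with an end point load: δ = P·L^3 / (3·E·I). Convert P = 36 kN = 36000 N, E = 200 GPa = 2 × 10¹¹ Pa.
  δ = (36000 × 2.9^3) / (3 × (2 × 10¹¹) × (6.73 × 10⁻⁵)) = 0.02174 m = 21.74 mm
(b) Maximum bending moment at the fixed end: M = P·L = 36000 × 2.9 = 104400 N·m. Convert y_max = 70 mm = 0.07 m.
  σ = M·y_max / I = (104400 × 0.07) / (6.73 × 10⁻⁵) = 1.086 × 10⁸ Pa = 108.6 MPa
Final answer: (a) δ = 21.74 mm, (b) σ = 108.6 MPa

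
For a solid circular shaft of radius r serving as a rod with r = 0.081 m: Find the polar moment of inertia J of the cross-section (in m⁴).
Model: a solid circular shaft of radius r, so J = (π·r^4) / 2.
Substitute:
  J = (π × 0.081^4) / 2
  J = 6.762 × 10⁻⁵ m⁴
Final answer: J = 6.762 × 10⁻⁵ m⁴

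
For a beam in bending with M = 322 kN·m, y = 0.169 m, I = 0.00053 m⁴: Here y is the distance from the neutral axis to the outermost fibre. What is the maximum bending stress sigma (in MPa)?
Model: a beam in bending, so sigma = (M·y) / I.
Convert to SI units:
  M = 322 kN·m = 322000 N·m
Substitute:
  sigma = (322000 × 0.169) / 0.00053
  sigma = 1.027 × 10⁸ Pa
Convert: sigma = 1.027 × 10⁸ Pa = 102.7 MPa
Final answer: sigma = 102.7 MPa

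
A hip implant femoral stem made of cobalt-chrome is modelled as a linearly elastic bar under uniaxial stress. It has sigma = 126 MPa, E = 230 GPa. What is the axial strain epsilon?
Model: a linearly elastic bar under uniaxial stress, so epsilon = sigma / E.
Convert to SI units:
  sigma = 126 MPa = 1.26 × 10⁸ Pa
  E = 230 GPa = 2.3 × 10¹¹ Pa
Substitute:
  epsilon = (1.26 × 10⁸) / (2.3 × 10¹¹)
  epsilon = 0.0005478
Final answer: epsilon = 0.0005478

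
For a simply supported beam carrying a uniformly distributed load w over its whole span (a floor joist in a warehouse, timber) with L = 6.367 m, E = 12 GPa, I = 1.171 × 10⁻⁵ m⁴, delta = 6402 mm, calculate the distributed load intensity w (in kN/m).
Model: a simply supported beam carrying a uniformly distributed load w over its whole span, so delta = (5·w·L^4) / (384·E·I).
Solve for w: w = (384·delta·E·I) / (5·L^4).
Convert to SI units:
  E = 12 GPa = 1.2 × 10¹⁰ Pa
  delta = 6402 mm = 6.402 m
Substitute:
  w = (384 × 6.402 × (1.2 × 10¹⁰) × (1.171 × 10⁻⁵)) / (5 × 6.367^4)
  w = 42040 N/m
Convert: w = 42040 N/m = 42.04 kN/m
Final answer: w = 42.04 kN/m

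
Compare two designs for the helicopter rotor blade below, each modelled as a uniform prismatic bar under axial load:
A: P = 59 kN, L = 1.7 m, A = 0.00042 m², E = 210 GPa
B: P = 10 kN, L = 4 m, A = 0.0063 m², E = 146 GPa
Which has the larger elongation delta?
Model: a uniform prismatic bar under axial load, so delta = (P·L) / (A·E) (SI units).
  A: delta = (59000 × 1.7) / (0.00042 × (2.1 × 10¹¹)) = 0.001137 m = 1.137 mm
  B: delta = (10000 × 4) / (0.0063 × (1.46 × 10¹¹)) = 4.349 × 10⁻⁵ m = 0.04349 mm
1.137 mm > 0.04349 mm, so A is larger.
Final answer: A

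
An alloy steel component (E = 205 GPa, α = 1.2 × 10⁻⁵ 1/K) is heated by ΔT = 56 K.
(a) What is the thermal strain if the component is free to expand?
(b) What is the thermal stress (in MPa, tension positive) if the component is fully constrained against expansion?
(a) Free thermal strain ε_th = α·ΔT = (1.2 × 10⁻⁵) × 56 = 0.000672
(b) Fully constrained, the expansion is suppressed, so σ = -E·α·ΔT. Convert E = 205 GPa = 2.05 × 10¹¹ Pa.
  σ = -(2.05 × 10¹¹) × (1.2 × 10⁻⁵) × 56 = -1.378 × 10⁸ Pa = -137.8 MPa (compressive)
Final answer: (a) ε_th = 0.000672, (b) σ = -137.8 MPa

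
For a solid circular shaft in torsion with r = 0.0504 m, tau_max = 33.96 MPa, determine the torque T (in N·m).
Model: a solid circular shaft in torsion, so tau_max = (2·T) / (π·r^3).
Solve for T: T = (π·tau_max·r^3) / 2.
Convert to SI units:
  tau_max = 33.96 MPa = 3.396 × 10⁷ Pa
Substitute:
  T = (π × (3.396 × 10⁷) × 0.0504^3) / 2
  T = 6829 N·m
Final answer: T = 6829 N·m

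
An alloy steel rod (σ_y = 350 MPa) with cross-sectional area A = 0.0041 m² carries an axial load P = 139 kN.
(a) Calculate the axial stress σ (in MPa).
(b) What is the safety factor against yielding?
(a) Axial stress σ = P/A. Convert P = 139 kN = 139000 N.
  σ = 139000 / 0.0041 = 3.39 × 10⁷ Pa = 33.9 MPa
(b) Safety factor SF = σ_y/σ = 350 / 33.9 = 10.32
Final answer: (a) σ = 33.9 MPa, (b) SF = 10.32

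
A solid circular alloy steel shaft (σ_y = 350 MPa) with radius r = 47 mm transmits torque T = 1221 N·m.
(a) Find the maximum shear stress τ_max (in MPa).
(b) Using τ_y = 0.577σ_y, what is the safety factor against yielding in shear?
(a) For a solid circular shaft, τ_max = T·r/J with J = π·r^4/2, i.e. τ_max = 2·T / (π·r^3). Convert r = 47 mm = 0.047 m.
  τ_max = (2 × 1221) / (π × 0.047^3) = 7.487 × 10⁶ Pa = 7.487 MPa
(b) τ_y = 0.577 × 350 = 201.95 MPa
  SF = τ_y/τ_max = 201.95 / 7.487 = 26.97
Final answer: (a) τ_max = 7.487 MPa, (b) SF = 26.97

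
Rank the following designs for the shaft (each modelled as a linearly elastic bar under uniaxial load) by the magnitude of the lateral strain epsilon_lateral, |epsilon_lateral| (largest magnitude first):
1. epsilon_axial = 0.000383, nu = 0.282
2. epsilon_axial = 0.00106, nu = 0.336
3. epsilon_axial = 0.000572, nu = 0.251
Model: a linearly elastic bar under uniaxial load, so epsilon_lateral = -nu·epsilon_axial (SI units).
  Case 1: epsilon_lateral = -(0.282 × 0.000383) = -0.000108
  Case 2: epsilon_lateral = -(0.336 × 0.00106) = -0.0003562
  Case 3: epsilon_lateral = -(0.251 × 0.000572) = -0.0001436
Ordering by |epsilon_lateral|: 0.0003562 (case 2) > 0.0001436 (case 3) > 0.000108 (case 1)
Final answer: 2, 3, 1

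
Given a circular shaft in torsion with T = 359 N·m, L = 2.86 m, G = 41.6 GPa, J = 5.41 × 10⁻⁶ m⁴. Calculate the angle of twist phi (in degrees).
Model: a circular shaft in torsion, so phi = (T·L) / (G·J).
Convert to SI units:
  G = 41.6 GPa = 4.16 × 10¹⁰ Pa
Substitute:
  phi = (359 × 2.86) / ((4.16 × 10¹⁰) × (5.41 × 10⁻⁶))
  phi = 0.004562 rad
Convert to degrees: phi = 0.004562 × 180/π = 0.2614°
Final answer: phi = 0.2614°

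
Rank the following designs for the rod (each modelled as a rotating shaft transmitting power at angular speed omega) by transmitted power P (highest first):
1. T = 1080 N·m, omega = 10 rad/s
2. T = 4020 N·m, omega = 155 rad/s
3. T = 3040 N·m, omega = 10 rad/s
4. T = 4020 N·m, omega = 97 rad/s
Model: a rotating shaft transmitting power at angular speed omega, so P = T·omega (SI units).
  Case 1: P = 1080 × 10 = 10800 W = 10.8 kW
  Case 2: P = 4020 × 155 = 623100 W = 623.1 kW
  Case 3: P = 3040 × 10 = 30400 W = 30.4 kW
  Case 4: P = 4020 × 97 = 389900 W = 389.9 kW
Ordering: 623.1 kW (case 2) > 389.9 kW (case 4) > 30.4 kW (case 3) > 10.8 kW (case 1)
Final answer: 2, 4, 3, 1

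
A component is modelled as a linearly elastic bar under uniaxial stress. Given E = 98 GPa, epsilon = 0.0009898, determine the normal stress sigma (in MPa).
Model: a linearly elastic bar under uniaxial stress, so epsilon = sigma / E.
Solve for sigma: sigma = epsilon·E.
Convert to SI units:
  E = 98 GPa = 9.8 × 10¹⁰ Pa
Substitute:
  sigma = 0.0009898 × (9.8 × 10¹⁰)
  sigma = 9.7 × 10⁷ Pa
Convert: sigma = 9.7 × 10⁷ Pa = 97 MPa
Final answer: sigma = 97 MPa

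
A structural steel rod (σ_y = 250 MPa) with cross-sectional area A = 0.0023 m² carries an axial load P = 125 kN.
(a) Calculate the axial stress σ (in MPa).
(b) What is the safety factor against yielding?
(a) Axial stress σ = P/A. Convert P = 125 kN = 125000 N.
  σ = 125000 / 0.0023 = 5.435 × 10⁷ Pa = 54.35 MPa
(b) Safety factor SF = σ_y/σ = 250 / 54.35 = 4.6
Final answer: (a) σ = 54.35 MPa, (b) SF = 4.6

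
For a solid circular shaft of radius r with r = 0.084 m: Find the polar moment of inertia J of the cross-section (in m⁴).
Model: a solid circular shaft of radius r, so J = (π·r^4) / 2.
Substitute:
  J = (π × 0.084^4) / 2
  J = 7.821 × 10⁻⁵ m⁴
Final answer: J = 7.821 × 10⁻⁵ m⁴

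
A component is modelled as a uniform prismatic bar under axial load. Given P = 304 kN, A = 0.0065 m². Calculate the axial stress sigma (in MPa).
Model: a uniform prismatic bar under axial load, so sigma = P / A.
Convert to SI units:
  P = 304 kN = 304000 N
Substitute:
  sigma = 304000 / 0.0065
  sigma = 4.677 × 10⁷ Pa
Convert: sigma = 4.677 × 10⁷ Pa = 46.77 MPa
Final answer: sigma = 46.77 MPa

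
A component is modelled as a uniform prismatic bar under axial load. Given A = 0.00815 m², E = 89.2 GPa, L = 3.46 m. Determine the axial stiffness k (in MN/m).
Model: a uniform prismatic bar under axial load, so k = (A·E) / L.
Convert to SI units:
  E = 89.2 GPa = 8.92 × 10¹⁰ Pa
Substitute:
  k = (0.00815 × (8.92 × 10¹⁰)) / 3.46
  k = 2.101 × 10⁸ N/m
Convert: k = 2.101 × 10⁸ N/m = 210.1 MN/m
Final answer: k = 210.1 MN/m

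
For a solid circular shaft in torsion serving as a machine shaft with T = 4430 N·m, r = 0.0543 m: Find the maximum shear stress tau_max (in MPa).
Model: a solid circular shaft in torsion, so tau_max = (2·T) / (π·r^3).
Substitute:
  tau_max = (2 × 4430) / (π × 0.0543^3)
  tau_max = 1.762 × 10⁷ Pa
Convert: tau_max = 1.762 × 10⁷ Pa = 17.62 MPa
Final answer: tau_max = 17.62 MPa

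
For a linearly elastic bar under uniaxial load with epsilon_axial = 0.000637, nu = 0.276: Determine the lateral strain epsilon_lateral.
Model: a linearly elastic bar under uniaxial load, so epsilon_lateral = -nu·epsilon_axial.
Substitute:
  epsilon_lateral = -(0.276 × 0.000637)
  epsilon_lateral = -0.0001758
Final answer: epsilon_lateral = -0.0001758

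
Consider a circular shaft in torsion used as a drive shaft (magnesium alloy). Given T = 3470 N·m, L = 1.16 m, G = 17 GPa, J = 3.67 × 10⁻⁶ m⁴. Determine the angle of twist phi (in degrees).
Model: a circular shaft in torsion, so phi = (T·L) / (G·J).
Convert to SI units:
  G = 17 GPa = 1.7 × 10¹⁰ Pa
Substitute:
  phi = (3470 × 1.16) / ((1.7 × 10¹⁰) × (3.67 × 10⁻⁶))
  phi = 0.06452 rad
Convert to degrees: phi = 0.06452 × 180/π = 3.697°
Final answer: phi = 3.697°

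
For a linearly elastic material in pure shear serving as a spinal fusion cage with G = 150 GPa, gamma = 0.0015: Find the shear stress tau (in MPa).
Model: a linearly elastic material in pure shear, so tau = G·gamma.
Convert to SI units:
  G = 150 GPa = 1.5 × 10¹¹ Pa
Substitute:
  tau = (1.5 × 10¹¹) × 0.0015
  tau = 2.25 × 10⁸ Pa
Convert: tau = 2.25 × 10⁸ Pa = 225 MPa
Final answer: tau = 225 MPa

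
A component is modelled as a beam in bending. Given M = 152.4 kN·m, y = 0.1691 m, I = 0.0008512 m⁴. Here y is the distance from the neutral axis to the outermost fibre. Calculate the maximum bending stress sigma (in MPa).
Model: a beam in bending, so sigma = (M·y) / I.
Convert to SI units:
  M = 152.4 kN·m = 152400 N·m
Substitute:
  sigma = (152400 × 0.1691) / 0.0008512
  sigma = 3.028 × 10⁷ Pa
Convert: sigma = 3.028 × 10⁷ Pa = 30.28 MPa
Final answer: sigma = 30.28 MPa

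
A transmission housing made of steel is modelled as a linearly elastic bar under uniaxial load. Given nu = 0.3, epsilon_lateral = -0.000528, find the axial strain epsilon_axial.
Model: a linearly elastic bar under uniaxial load, so epsilon_lateral = -nu·epsilon_axial.
Solve for epsilon_axial: epsilon_axial = -epsilon_lateral / nu.
Substitute:
  epsilon_axial = -(-0.000528) / 0.3
  epsilon_axial = 0.00176
Final answer: epsilon_axial = 0.00176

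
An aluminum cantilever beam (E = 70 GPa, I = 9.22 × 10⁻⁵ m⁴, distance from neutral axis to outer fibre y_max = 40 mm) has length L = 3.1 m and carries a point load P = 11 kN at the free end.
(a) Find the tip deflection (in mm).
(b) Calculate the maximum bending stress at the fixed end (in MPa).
(a) Tip deflection of a cantilever with an end point load: δ = P·L^3 / (3·E·I). Convert P = 11 kN = 11000 N, E = 70 GPa = 7 × 10¹⁰ Pa.
  δ = (11000 × 3.1^3) / (3 × (7 × 10¹⁰) × (9.22 × 10⁻⁵)) = 0.01692 m = 16.92 mm
(b) Maximum bending moment at the fixed end: M = P·L = 11000 × 3.1 = 34100 N·m. Convert y_max = 40 mm = 0.04 m.
  σ = M·y_max / I = (34100 × 0.04) / (9.22 × 10⁻⁵) = 1.479 × 10⁷ Pa = 14.79 MPa
Final answer: (a) δ = 16.92 mm, (b) σ = 14.79 MPa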